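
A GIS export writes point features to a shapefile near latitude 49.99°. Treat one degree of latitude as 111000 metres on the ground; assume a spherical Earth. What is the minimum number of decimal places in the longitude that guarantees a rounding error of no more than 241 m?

3 decimal places

At 49.99° one degree of longitude covers 111000 × cos 49.99° ≈ 111000 × 0.6429 ≈ 71364.3 m.
N decimal places → at most half a unit in the last place, 0.5 × 10⁻ᴺ° = 71364.3/2 × 10⁻ᴺ m.
Need 0.5 × 71364.3 × 10⁻ᴺ ≤ 241 → 10⁻ᴺ ≤ 6.754e-03, so N ≥ 2.17.
N = 2 would give 357 m (too coarse); N = 3 gives 35.7 m ≤ 241 m.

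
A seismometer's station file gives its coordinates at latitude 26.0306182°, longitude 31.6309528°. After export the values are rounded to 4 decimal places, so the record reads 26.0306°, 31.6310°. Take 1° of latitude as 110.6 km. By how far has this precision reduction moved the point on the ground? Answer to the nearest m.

The latitude changed by +0.0000182° and the longitude by -0.0000472°.
North–south shift: 0.0000182 × 110600 = 2.01292 m.
E–W at 26.0306°: -0.0000472° × 110600 × cos 26.0306° = -0.0000472 × 110600 × 0.8986 ≈ -4.69077 m.
Hypotenuse of the two orthogonal shifts: √(2.01292² + 4.69077²) = 5.10443 m.

5 m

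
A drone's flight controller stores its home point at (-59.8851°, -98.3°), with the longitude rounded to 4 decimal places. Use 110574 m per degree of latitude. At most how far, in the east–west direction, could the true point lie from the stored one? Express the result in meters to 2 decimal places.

Rounding to 4 decimal places leaves the longitude within ±5e-05° of the true value.
At latitude 59.8851° a degree of longitude spans 110574 m × cos 59.8851° = 110574 × 0.5017 ≈ 55478.9 m.
So at most 5e-05° × 55478.9 ≈ 2.77395 m east–west.

2.77 meters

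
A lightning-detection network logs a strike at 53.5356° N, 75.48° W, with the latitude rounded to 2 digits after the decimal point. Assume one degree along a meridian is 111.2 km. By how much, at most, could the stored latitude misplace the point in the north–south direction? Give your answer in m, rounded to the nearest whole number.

Rounding to 2 decimal places leaves the latitude within ±0.005° of the true value.
Along the meridian that is 0.005° × 111200 m/° = 556 m.

556 m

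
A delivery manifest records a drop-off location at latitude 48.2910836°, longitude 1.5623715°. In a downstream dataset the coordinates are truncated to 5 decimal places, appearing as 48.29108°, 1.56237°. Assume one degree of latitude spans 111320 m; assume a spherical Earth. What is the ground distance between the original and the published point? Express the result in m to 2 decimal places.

The latitude changed by +0.0000036° and the longitude by +0.0000015°.
North–south shift: 0.0000036 × 111320 = 0.400752 m.
E–W at 48.2911°: 0.0000015° × 111320 × cos 48.2911° = 0.0000015 × 111320 × 0.6653 ≈ 0.1111 m.
Distance: √(0.400752² + 0.1111²) ≈ 0.415867 m.

0.42 m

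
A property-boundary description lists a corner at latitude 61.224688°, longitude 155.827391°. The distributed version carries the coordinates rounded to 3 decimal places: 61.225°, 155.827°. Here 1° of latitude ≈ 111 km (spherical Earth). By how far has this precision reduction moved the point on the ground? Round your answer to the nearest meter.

The latitude changed by -0.000312° and the longitude by +0.000391°.
North–south shift: -0.000312 × 111000 = -34.632 m.
East–west at this latitude: 0.000391° × 111000 × cos 61.225° ≈ 0.000391 × 53432.2 = 20.892 m.
Combined displacement = (34.632² + 20.892²)^½ ≈ 40.4457 m.

40 meters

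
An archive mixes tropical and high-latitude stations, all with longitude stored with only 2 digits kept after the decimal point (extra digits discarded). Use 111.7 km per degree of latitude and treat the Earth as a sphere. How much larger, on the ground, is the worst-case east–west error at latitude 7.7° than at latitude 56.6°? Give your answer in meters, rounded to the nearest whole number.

Truncating at 2 decimal places can drop up to a full unit in the last place, so the longitude may be off by as much as 0.01°.
At 7.7°: 0.01° × 111700 × cos 7.7° = 0.01 × 111700 × 0.9910 ≈ 1106.9 m.
Error at 56.6° = 0.01° × 111700 × cos 56.6° ≈ 1117 × 0.5505 = 614.89 m.
So the lower-latitude error exceeds the higher by 1106.9 − 614.89 = 492.04 m.

492 meters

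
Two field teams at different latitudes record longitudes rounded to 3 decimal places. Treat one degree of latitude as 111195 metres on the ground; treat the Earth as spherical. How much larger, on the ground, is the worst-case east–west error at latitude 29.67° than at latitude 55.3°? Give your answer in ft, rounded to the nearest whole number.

Rounding to 3 decimal places leaves the longitude within ±0.0005° of the true value.
Error at 29.67° = 0.0005° × 111195 × cos 29.67° ≈ 55.598 × 0.8689 = 48.308 m.
At 55.3°: 0.0005° × 111195 × cos 55.3° = 0.0005 × 111195 × 0.5693 ≈ 31.651 m.
Difference: 48.308 − 31.651 = 16.658 m.
Converting: 16.6576 m × 3.2808 ft/m ≈ 54.651 ft.

55 ft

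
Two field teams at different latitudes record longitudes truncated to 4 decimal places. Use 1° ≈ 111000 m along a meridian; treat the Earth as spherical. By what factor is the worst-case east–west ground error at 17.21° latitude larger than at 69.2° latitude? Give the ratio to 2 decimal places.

Truncating at 4 decimal places can drop up to a full unit in the last place, so the longitude may be off by as much as 0.0001°.
Error at 17.21° = 0.0001° × 111000 × cos 17.21° ≈ 11.1 × 0.9552 = 10.603 m.
At 69.2°: 0.0001° × 111000 × cos 69.2° = 0.0001 × 111000 × 0.3551 ≈ 3.9417 m.
Ratio: 10.603 / 3.9417 = cos 17.21° / cos 69.2° ≈ 2.6900.

2.69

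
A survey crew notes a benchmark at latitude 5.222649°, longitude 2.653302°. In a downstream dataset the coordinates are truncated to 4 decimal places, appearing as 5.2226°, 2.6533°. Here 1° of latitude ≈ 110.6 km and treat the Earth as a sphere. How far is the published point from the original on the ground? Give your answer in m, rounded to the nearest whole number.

5 m

The latitude changed by +0.000049° and the longitude by +0.000002°.
N–S: 0.000049° × 110600 m/° = 5.4194 m.
E–W at 5.2226°: 0.000002° × 110600 × cos 5.2226° = 0.000002 × 110600 × 0.9958 ≈ 0.220282 m.
Distance: √(5.4194² + 0.220282²) ≈ 5.42388 m.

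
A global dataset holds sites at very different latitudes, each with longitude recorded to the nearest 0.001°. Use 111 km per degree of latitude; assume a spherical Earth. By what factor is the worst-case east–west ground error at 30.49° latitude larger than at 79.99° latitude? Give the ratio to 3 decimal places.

Rounding to 3 decimal places leaves the longitude within ±0.0005° of the true value.
Error at 30.49° = 0.0005° × 111000 × cos 30.49° ≈ 55.5 × 0.8617 = 47.825 m.
Error at 79.99° = 0.0005° × 111000 × cos 79.99° ≈ 55.5 × 0.1738 = 9.647 m.
Ratio: 47.825 / 9.647 = cos 30.49° / cos 79.99° ≈ 4.9575.

4.958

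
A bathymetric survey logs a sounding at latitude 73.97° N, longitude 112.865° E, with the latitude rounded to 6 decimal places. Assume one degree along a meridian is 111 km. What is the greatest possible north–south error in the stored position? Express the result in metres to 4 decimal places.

Rounding to 6 decimal places leaves the latitude within ±5e-07° of the true value.
Along the meridian that is 5e-07° × 111000 m/° = 0.0555 m.

0.0555 metres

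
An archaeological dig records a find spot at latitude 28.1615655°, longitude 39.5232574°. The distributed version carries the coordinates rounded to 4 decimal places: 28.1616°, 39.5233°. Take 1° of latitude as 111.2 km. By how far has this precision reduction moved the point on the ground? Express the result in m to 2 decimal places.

5.67 m

Δlat = 28.1615655 − 28.1616 = -0.0000345°; Δlon = 39.5232574 − 39.5233 = -0.0000426°.
N–S: -0.0000345° × 111200 m/° = -3.8364 m.
E–W at 28.1616°: -0.0000426° × 111200 × cos 28.1616° = -0.0000426 × 111200 × 0.8816 ≈ -4.17634 m.
Distance: √(3.8364² + 4.17634²) ≈ 5.67096 m.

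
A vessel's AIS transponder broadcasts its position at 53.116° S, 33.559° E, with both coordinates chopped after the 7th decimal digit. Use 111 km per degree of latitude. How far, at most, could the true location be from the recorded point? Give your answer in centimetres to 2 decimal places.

1.29 centimetres

Truncating at 7 decimal places can drop up to a full unit in the last place, so each coordinate may be off by as much as 1e-07°.
North–south component: 1e-07° × 111000 = 0.0111 m.
E–W at 53.116°: 1e-07° × 111000 × cos 53.116° = 1e-07 × 111000 × 0.6002 ≈ 0.00666219 m.
The two errors are perpendicular, so the maximum displacement is √(0.0111² + 0.00666219²) ≈ 0.0129458 m.
That is 0.0129458 m = 1.2946 cm.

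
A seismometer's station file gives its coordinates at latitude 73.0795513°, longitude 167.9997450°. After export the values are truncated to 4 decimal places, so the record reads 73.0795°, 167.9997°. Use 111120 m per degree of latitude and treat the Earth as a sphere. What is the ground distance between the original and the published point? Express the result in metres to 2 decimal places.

5.88 metres

The latitude changed by +0.0000513° and the longitude by +0.0000450°.
N–S: 0.0000513° × 111120 m/° = 5.70046 m.
E–W at 73.0795°: 0.0000450° × 111120 × cos 73.0795° = 0.0000450 × 111120 × 0.2910 ≈ 1.45534 m.
Distance: √(5.70046² + 1.45534²) ≈ 5.8833 m.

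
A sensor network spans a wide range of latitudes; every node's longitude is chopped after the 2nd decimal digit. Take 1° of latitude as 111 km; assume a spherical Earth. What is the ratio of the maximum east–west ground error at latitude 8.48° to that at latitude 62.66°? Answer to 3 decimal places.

2.154

Truncating at 2 decimal places can drop up to a full unit in the last place, so the longitude may be off by as much as 0.01°.
At 8.48°: 0.01° × 111000 × cos 8.48° = 0.01 × 111000 × 0.9891 ≈ 1097.9 m.
Error at 62.66° = 0.01° × 111000 × cos 62.66° ≈ 1110 × 0.4593 = 509.79 m.
The ratio reduces to cos 8.48° / cos 62.66° = 0.9891/0.4593 ≈ 2.1536.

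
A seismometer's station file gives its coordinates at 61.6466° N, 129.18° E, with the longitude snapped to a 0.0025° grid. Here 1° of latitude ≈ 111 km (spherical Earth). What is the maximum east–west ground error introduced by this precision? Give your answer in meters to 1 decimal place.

65.9 meters

With a 0.0025° grid the true value lies within half a step, ±0.0025°/2 = ±0.00125°, of the stored one.
At latitude 61.6466° a degree of longitude spans 111000 m × cos 61.6466° = 111000 × 0.4749 ≈ 52714.9 m.
Maximum E–W displacement: 0.00125 × 52714.9 = 65.8936 m.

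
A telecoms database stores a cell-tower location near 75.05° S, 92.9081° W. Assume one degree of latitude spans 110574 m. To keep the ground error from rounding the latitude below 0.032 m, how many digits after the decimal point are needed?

One degree of latitude covers 110574 m.
N decimal places → at most half a unit in the last place, 0.5 × 10⁻ᴺ° = 110574/2 × 10⁻ᴺ m.
Need 0.5 × 110574 × 10⁻ᴺ ≤ 0.032 → 10⁻ᴺ ≤ 5.788e-07, so N ≥ 6.24.
So 7 decimal places suffice (0.00553 m); 6 would allow up to 0.0553 m.

7 decimal places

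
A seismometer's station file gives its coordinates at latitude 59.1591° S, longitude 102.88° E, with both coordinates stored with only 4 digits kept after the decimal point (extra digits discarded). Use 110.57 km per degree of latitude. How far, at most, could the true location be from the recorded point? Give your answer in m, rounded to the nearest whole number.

12 m

Truncating at 4 decimal places can drop up to a full unit in the last place, so each coordinate may be off by as much as 0.0001°.
North–south component: 0.0001° × 110570 = 11.057 m.
E–W at 59.1591°: 0.0001° × 110570 × cos 59.1591° = 0.0001 × 110570 × 0.5127 ≈ 5.66844 m.
Worst case both components are at the extreme and orthogonal: √(11.057² + 5.66844²) ≈ 12.4253 m.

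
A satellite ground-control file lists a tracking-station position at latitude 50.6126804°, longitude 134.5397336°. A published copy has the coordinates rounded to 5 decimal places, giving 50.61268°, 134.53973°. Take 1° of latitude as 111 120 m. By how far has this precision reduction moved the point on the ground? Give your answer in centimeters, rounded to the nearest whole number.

26 centimeters

The latitude changed by +0.0000004° and the longitude by +0.0000036°.
North–south shift: 0.0000004 × 111120 = 0.044448 m.
E–W at 50.6127°: 0.0000036° × 111120 × cos 50.6127° = 0.0000036 × 111120 × 0.6346 ≈ 0.253844 m.
Hypotenuse of the two orthogonal shifts: √(0.044448² + 0.253844²) = 0.257706 m.
That is 0.257706 m = 25.771 cm.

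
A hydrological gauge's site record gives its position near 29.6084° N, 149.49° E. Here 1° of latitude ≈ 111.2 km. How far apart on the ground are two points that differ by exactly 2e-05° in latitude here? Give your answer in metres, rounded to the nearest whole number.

2 metres

Along a meridian 2e-05° is 2e-05 × 111200 = 2.224 m.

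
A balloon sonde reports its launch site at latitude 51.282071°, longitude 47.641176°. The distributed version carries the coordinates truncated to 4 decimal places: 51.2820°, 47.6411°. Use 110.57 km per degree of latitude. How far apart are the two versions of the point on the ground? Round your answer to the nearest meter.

Δlat = 51.282071 − 51.2820 = +0.000071°; Δlon = 47.641176 − 47.6411 = +0.000076°.
North–south shift: 0.000071 × 110570 = 7.85047 m.
E–W at 51.282°: 0.000076° × 110570 × cos 51.282° = 0.000076 × 110570 × 0.6255 ≈ 5.25617 m.
Distance: √(7.85047² + 5.25617²) ≈ 9.44761 m.

9 meters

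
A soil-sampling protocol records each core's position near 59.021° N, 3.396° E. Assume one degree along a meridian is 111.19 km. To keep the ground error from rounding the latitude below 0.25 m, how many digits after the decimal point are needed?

One degree of latitude covers 111190 m.
With N decimal places the half-ulp bound is 0.5·10⁻ᴺ°, or 0.5·10⁻ᴺ × 111190 m on the ground.
Need 0.5 × 111190 × 10⁻ᴺ ≤ 0.25 → 10⁻ᴺ ≤ 4.497e-06, so N ≥ 5.35.
So 6 decimal places suffice (0.0556 m); 5 would allow up to 0.556 m.

6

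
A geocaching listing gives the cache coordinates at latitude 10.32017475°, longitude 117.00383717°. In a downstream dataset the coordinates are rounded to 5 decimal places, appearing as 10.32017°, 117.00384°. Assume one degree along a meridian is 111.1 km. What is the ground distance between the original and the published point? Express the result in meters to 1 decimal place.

0.6 meters

The latitude changed by +0.00000475° and the longitude by -0.00000283°.
N–S: 0.00000475° × 111100 m/° = 0.527725 m.
E–W at 10.3202°: -0.00000283° × 111100 × cos 10.3202° = -0.00000283 × 111100 × 0.9838 ≈ -0.309326 m.
Hypotenuse of the two orthogonal shifts: √(0.527725² + 0.309326²) = 0.6117 m.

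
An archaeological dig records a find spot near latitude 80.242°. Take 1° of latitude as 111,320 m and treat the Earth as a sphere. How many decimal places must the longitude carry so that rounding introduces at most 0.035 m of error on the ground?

6 decimal places

At 80.242° one degree of longitude covers 111320 × cos 80.242° ≈ 111320 × 0.1695 ≈ 18867.3 m.
Rounding to N decimal places gives at most 0.5 × 10⁻ᴺ degrees of error, i.e. 0.5 × 10⁻ᴺ × 18867.3 m.
Need 0.5 × 18867.3 × 10⁻ᴺ ≤ 0.035 → 10⁻ᴺ ≤ 3.710e-06, so N ≥ 5.43.
At 5 places the error can reach 0.0943 m, but 6 places keeps it to 0.00943 m.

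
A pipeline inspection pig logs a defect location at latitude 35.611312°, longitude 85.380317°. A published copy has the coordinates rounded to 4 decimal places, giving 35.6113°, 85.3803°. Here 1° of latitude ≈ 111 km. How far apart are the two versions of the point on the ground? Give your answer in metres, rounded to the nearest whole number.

The latitude changed by +0.000012° and the longitude by +0.000017°.
North–south shift: 0.000012 × 111000 = 1.332 m.
E–W at 35.6113°: 0.000017° × 111000 × cos 35.6113° = 0.000017 × 111000 × 0.8130 ≈ 1.5341 m.
Hypotenuse of the two orthogonal shifts: √(1.332² + 1.5341²) = 2.03167 m.

2 metres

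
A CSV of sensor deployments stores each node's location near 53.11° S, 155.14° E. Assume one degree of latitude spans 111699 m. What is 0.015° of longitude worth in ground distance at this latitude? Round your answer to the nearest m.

One degree of longitude here spans 111699 × cos 53.11° = 111699 × 0.6003 ≈ 67050.7 m; 0.015° of that is 1005.76 m.

1006 m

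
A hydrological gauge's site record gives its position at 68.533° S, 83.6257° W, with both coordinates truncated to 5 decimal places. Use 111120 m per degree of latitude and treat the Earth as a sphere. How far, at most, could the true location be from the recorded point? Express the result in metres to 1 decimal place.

Truncating at 5 decimal places can drop up to a full unit in the last place, so each coordinate may be off by as much as 1e-05°.
Latitude error → 1e-05 × 111120 = 1.1112 m along the meridian.
East–west component at 68.533°: 1e-05° × 111120 × cos 68.533° ≈ 1e-05 × 40666.1 ≈ 0.406661 m.
Worst case both components are at the extreme and orthogonal: √(1.1112² + 0.406661²) ≈ 1.18327 m.

1.2 metres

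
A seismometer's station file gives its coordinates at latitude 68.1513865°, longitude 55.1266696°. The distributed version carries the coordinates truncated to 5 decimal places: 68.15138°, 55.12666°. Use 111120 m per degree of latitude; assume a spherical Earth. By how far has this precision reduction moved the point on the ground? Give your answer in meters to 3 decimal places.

0.824 meters

Δlat = 68.1513865 − 68.15138 = +0.0000065°; Δlon = 55.1266696 − 55.12666 = +0.0000096°.
N–S: 0.0000065° × 111120 m/° = 0.72228 m.
East–west at this latitude: 0.0000096° × 111120 × cos 68.1514° ≈ 0.0000096 × 41353.9 = 0.396998 m.
Combined displacement = (0.72228² + 0.396998²)^½ ≈ 0.824194 m.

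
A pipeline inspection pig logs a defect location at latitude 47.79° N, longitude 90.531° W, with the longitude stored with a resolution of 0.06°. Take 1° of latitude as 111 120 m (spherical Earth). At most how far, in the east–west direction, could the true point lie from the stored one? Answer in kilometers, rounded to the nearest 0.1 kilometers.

2.2 kilometers

With a 0.06° grid the true value lies within half a step, ±0.06°/2 = ±0.03°, of the stored one.
One degree of longitude at 47.79° is 111120 × cos 47.79° ≈ 111120 × 0.6718 = 74656 m.
So at most 0.03° × 74656 ≈ 2239.68 m east–west.
That is 2239.68 m = 2.2397 km.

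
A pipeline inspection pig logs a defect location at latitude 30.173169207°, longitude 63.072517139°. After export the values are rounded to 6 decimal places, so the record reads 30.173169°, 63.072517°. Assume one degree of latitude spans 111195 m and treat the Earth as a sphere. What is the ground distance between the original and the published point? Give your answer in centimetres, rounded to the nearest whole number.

3 centimetres

Δlat = 30.173169207 − 30.173169 = +0.000000207°; Δlon = 63.072517139 − 63.072517 = +0.000000139°.
North–south shift: 0.000000207 × 111195 = 0.0230174 m.
East–west at this latitude: 0.000000139° × 111195 × cos 30.1732° ≈ 0.000000139 × 96129.2 = 0.013362 m.
Hypotenuse of the two orthogonal shifts: √(0.0230174² + 0.013362²) = 0.0266147 m.
That is 0.0266147 m = 2.6615 cm.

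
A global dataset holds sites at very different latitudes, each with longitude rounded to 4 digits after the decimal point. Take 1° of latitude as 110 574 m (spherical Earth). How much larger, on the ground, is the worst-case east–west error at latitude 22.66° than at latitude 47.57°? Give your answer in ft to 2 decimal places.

Rounding to 4 decimal places leaves the longitude within ±5e-05° of the true value.
Error at 22.66° = 5e-05° × 110574 × cos 22.66° ≈ 5.5287 × 0.9228 = 5.1019 m.
Error at 47.57° = 5e-05° × 110574 × cos 47.57° ≈ 5.5287 × 0.6747 = 3.7302 m.
Difference: 5.1019 − 3.7302 = 1.3718 m.
In feet: 1.37177 m ÷ 0.3048 ≈ 4.5006 ft.

4.50 ft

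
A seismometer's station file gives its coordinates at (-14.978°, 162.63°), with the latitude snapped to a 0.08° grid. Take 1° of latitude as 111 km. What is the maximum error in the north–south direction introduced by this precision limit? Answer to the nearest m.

With a 0.08° grid the true value lies within half a step, ±0.08°/2 = ±0.04°, of the stored one.
Along the meridian that is 0.04° × 111000 m/° = 4440 m.

4440 m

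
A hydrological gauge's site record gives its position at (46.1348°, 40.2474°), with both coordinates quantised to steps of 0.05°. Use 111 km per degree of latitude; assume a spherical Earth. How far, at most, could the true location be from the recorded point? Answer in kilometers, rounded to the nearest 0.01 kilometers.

3.38 kilometers

With a 0.05° grid the true value lies within half a step, ±0.05°/2 = ±0.025°, of the stored one.
Latitude error → 0.025 × 111000 = 2775 m along the meridian.
E–W at 46.1348°: 0.025° × 111000 × cos 46.1348° = 0.025 × 111000 × 0.6930 ≈ 1922.98 m.
Combining orthogonally: (2775² + 1922.98²)^½ ≈ 3376.16 m.
That is 3376.16 m = 3.3762 km.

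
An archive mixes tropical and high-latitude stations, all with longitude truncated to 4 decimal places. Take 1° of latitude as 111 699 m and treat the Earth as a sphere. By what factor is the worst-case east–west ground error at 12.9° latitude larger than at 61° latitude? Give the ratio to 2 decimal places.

2.01

Truncating at 4 decimal places can drop up to a full unit in the last place, so the longitude may be off by as much as 0.0001°.
Error at 12.9° = 0.0001° × 111699 × cos 12.9° ≈ 11.17 × 0.9748 = 10.888 m.
Error at 61° = 0.0001° × 111699 × cos 61° ≈ 11.17 × 0.4848 = 5.4153 m.
The ratio reduces to cos 12.9° / cos 61° = 0.9748/0.4848 ≈ 2.0106.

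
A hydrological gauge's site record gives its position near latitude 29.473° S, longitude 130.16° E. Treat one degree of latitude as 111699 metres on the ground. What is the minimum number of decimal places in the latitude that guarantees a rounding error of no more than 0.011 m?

One degree of latitude covers 111699 m.
N decimal places → at most half a unit in the last place, 0.5 × 10⁻ᴺ° = 111699/2 × 10⁻ᴺ m.
Need 0.5 × 111699 × 10⁻ᴺ ≤ 0.011 → 10⁻ᴺ ≤ 1.970e-07, so N ≥ 6.71.
N = 6 would give 0.0558 m (too coarse); N = 7 gives 0.00558 m ≤ 0.011 m.

7 decimal places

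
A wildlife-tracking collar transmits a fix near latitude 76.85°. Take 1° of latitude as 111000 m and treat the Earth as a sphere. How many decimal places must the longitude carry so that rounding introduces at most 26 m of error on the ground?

3

At 76.85° one degree of longitude covers 111000 × cos 76.85° ≈ 111000 × 0.2275 ≈ 25252.6 m.
Rounding to N decimal places gives at most 0.5 × 10⁻ᴺ degrees of error, i.e. 0.5 × 10⁻ᴺ × 25252.6 m.
Setting 12626.3 × 10⁻ᴺ ≤ 26 gives 10ᴺ ≥ 485.6, i.e. N ≥ 2.69.
At 2 places the error can reach 126 m, but 3 places keeps it to 12.6 m.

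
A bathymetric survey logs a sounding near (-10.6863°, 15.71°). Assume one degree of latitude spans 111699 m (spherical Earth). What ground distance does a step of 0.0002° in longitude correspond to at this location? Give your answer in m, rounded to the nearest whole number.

0.0002° of longitude at 10.6863° is 0.0002 × 111699 × cos 10.6863° ≈ 0.0002 × 109762 = 21.9524 m.

22 m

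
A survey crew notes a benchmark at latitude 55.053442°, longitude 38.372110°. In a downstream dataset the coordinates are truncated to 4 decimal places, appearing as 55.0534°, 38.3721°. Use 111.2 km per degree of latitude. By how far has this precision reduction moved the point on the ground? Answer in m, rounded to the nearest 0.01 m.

4.71 m

Δlat = 55.053442 − 55.0534 = +0.000042°; Δlon = 38.372110 − 38.3721 = +0.000010°.
North–south shift: 0.000042 × 111200 = 4.6704 m.
E–W at 55.0534°: 0.000010° × 111200 × cos 55.0534° = 0.000010 × 111200 × 0.5728 ≈ 0.636968 m.
Hypotenuse of the two orthogonal shifts: √(4.6704² + 0.636968²) = 4.71364 m.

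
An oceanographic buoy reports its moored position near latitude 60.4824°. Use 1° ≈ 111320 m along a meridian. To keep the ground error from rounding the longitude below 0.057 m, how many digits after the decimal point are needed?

6

At 60.4824° one degree of longitude covers 111320 × cos 60.4824° ≈ 111320 × 0.4927 ≈ 54846.3 m.
With N decimal places the half-ulp bound is 0.5·10⁻ᴺ°, or 0.5·10⁻ᴺ × 54846.3 m on the ground.
Setting 27423.2 × 10⁻ᴺ ≤ 0.057 gives 10ᴺ ≥ 4.811e+05, i.e. N ≥ 5.68.
N = 5 would give 0.274 m (too coarse); N = 6 gives 0.0274 m ≤ 0.057 m.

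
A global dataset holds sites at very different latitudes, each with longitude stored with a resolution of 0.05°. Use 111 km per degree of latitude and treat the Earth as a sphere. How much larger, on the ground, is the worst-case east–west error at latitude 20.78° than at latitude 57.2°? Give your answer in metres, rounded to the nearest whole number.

1091 metres

With a 0.05° grid the true value lies within half a step, ±0.05°/2 = ±0.025°, of the stored one.
At 20.78°: 0.025° × 111000 × cos 20.78° = 0.025 × 111000 × 0.9349 ≈ 2594.5 m.
Error at 57.2° = 0.025° × 111000 × cos 57.2° ≈ 2775 × 0.5417 = 1503.2 m.
Difference: 2594.5 − 1503.2 = 1091.2 m.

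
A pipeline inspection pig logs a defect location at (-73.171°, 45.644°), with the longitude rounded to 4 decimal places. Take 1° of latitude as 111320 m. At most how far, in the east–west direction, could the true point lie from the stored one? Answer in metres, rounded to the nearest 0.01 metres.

Rounding to 4 decimal places leaves the longitude within ±5e-05° of the true value.
At latitude 73.171° a degree of longitude spans 111320 m × cos 73.171° = 111320 × 0.2895 ≈ 32229 m.
East–west error: 5e-05° × 32229 m/° ≈ 1.61145 m.

1.61 metres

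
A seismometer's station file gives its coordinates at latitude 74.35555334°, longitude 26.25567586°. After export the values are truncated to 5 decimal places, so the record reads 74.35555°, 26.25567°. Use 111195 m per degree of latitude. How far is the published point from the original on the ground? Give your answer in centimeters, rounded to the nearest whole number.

The latitude changed by +0.00000334° and the longitude by +0.00000586°.
North–south shift: 0.00000334 × 111195 = 0.371391 m.
E–W at 74.3555°: 0.00000586° × 111195 × cos 74.3555° = 0.00000586 × 111195 × 0.2697 ≈ 0.175716 m.
Distance: √(0.371391² + 0.175716²) ≈ 0.410862 m.
That is 0.410862 m = 41.086 cm.

41 centimeters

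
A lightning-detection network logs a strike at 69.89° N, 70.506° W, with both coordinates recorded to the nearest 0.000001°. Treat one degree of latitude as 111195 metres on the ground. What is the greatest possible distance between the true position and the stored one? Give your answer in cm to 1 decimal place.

5.9 cm

Rounding to 6 decimal places leaves each coordinate within ±5e-07° of the true value.
N–S: 5e-07° × 111195 m/° = 0.0555975 m.
Longitude error → 5e-07 × 111195 × cos 69.89° = 5e-07 × 111195 × 0.3438 ≈ 0.0191157 m.
Worst case both components are at the extreme and orthogonal: √(0.0555975² + 0.0191157²) ≈ 0.0587919 m.
That is 0.0587919 m = 5.8792 cm.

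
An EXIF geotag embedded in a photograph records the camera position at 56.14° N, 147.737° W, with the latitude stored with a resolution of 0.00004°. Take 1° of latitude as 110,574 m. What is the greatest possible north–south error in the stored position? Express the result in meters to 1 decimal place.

With a 0.00004° grid the true value lies within half a step, ±0.00004°/2 = ±2e-05°, of the stored one.
Along the meridian that is 2e-05° × 110574 m/° = 2.21148 m.

2.2 meters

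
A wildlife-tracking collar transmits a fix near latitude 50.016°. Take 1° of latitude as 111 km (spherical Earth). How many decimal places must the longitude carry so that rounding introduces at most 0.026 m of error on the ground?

7 decimal places

At 50.016° one degree of longitude covers 111000 × cos 50.016° ≈ 111000 × 0.6426 ≈ 71325.7 m.
With N decimal places the half-ulp bound is 0.5·10⁻ᴺ°, or 0.5·10⁻ᴺ × 71325.7 m on the ground.
Setting 35662.8 × 10⁻ᴺ ≤ 0.026 gives 10ᴺ ≥ 1.372e+06, i.e. N ≥ 6.14.
So 7 decimal places suffice (0.00357 m); 6 would allow up to 0.0357 m.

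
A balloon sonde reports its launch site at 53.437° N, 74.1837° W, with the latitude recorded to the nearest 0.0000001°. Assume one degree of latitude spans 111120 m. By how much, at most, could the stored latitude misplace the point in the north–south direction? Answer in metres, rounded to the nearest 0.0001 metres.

0.0056 metres

Rounding to 7 decimal places leaves the latitude within ±5e-08° of the true value.
So the N–S error is at most 5e-08 × 111120 = 0.005556 m.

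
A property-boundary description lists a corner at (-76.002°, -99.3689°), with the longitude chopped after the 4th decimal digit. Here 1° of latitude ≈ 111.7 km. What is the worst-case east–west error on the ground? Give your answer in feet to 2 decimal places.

Truncating at 4 decimal places can drop up to a full unit in the last place, so the longitude may be off by as much as 0.0001°.
Parallels shrink by cos φ, so at 76.002° a degree of longitude is 111700 × 0.2419 ≈ 27018.9 m.
East–west error: 0.0001° × 27018.9 m/° ≈ 2.70189 m.
In feet: 2.70189 m ÷ 0.3048 ≈ 8.8645 ft.

8.86 feet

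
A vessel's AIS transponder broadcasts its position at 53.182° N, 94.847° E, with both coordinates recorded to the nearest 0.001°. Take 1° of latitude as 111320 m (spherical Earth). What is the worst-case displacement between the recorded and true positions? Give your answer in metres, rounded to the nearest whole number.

Rounding to 3 decimal places leaves each coordinate within ±0.0005° of the true value.
North–south component: 0.0005° × 111320 = 55.66 m.
Longitude error → 0.0005 × 111320 × cos 53.182° = 0.0005 × 111320 × 0.5993 ≈ 33.3557 m.
Combining orthogonally: (55.66² + 33.3557²)^½ ≈ 64.8894 m.

65 metres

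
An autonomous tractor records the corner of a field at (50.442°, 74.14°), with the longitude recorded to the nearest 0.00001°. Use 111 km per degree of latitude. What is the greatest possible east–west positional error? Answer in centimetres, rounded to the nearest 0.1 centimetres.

Rounding to 5 decimal places leaves the longitude within ±5e-06° of the true value.
Parallels shrink by cos φ, so at 50.442° a degree of longitude is 111000 × 0.6369 ≈ 70691.3 m.
So at most 5e-06° × 70691.3 ≈ 0.353457 m east–west.
That is 0.353457 m = 35.346 cm.

35.3 centimetres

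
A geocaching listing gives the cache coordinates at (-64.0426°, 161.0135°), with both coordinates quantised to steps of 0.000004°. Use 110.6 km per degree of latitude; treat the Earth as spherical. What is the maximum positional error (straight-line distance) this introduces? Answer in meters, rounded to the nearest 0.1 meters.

0.2 meters

With a 0.000004° grid the true value lies within half a step, ±0.000004°/2 = ±2e-06°, of the stored one.
N–S: 2e-06° × 110600 m/° = 0.2212 m.
Longitude error → 2e-06 × 110600 × cos 64.0426° = 2e-06 × 110600 × 0.4377 ≈ 0.0968199 m.
The two errors are perpendicular, so the maximum displacement is √(0.2212² + 0.0968199²) ≈ 0.241461 m.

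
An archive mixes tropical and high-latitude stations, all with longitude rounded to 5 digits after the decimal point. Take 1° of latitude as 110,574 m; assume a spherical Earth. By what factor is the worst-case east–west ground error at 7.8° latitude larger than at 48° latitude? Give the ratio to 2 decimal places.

Rounding to 5 decimal places leaves the longitude within ±5e-06° of the true value.
At 7.8°: 5e-06° × 110574 × cos 7.8° = 5e-06 × 110574 × 0.9907 ≈ 0.54775 m.
At 48°: 5e-06° × 110574 × cos 48° = 5e-06 × 110574 × 0.6691 ≈ 0.36994 m.
Ratio: 0.54775 / 0.36994 = cos 7.8° / cos 48° ≈ 1.4806.

1.48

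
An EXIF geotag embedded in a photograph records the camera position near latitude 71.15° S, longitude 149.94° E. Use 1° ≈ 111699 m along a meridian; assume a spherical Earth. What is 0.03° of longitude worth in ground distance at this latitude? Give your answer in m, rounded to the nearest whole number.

One degree of longitude here spans 111699 × cos 71.15° = 111699 × 0.3231 ≈ 36089 m; 0.03° of that is 1082.67 m.

1083 m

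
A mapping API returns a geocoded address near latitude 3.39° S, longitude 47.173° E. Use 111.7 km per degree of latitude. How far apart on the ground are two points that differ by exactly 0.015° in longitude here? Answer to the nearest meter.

One degree of longitude here spans 111700 × cos 3.39° = 111700 × 0.9983 ≈ 111505 m; 0.015° of that is 1672.57 m.

1673 meters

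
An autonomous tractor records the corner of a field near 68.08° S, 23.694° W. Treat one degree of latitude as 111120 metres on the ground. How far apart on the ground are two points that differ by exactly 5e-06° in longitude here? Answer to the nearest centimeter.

21 centimeters

One degree of longitude here spans 111120 × cos 68.08° = 111120 × 0.3733 ≈ 41482.4 m; 5e-06° of that is 0.207412 m.
That is 0.207412 m = 20.741 cm.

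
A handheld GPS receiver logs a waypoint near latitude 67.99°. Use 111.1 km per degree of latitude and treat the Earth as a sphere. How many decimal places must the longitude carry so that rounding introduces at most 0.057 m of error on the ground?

6 decimal places

At 67.99° one degree of longitude covers 111100 × cos 67.99° ≈ 111100 × 0.3748 ≈ 41636.8 m.
N decimal places → at most half a unit in the last place, 0.5 × 10⁻ᴺ° = 41636.8/2 × 10⁻ᴺ m.
Setting 20818.4 × 10⁻ᴺ ≤ 0.057 gives 10ᴺ ≥ 3.652e+05, i.e. N ≥ 5.56.
So 6 decimal places suffice (0.0208 m); 5 would allow up to 0.208 m.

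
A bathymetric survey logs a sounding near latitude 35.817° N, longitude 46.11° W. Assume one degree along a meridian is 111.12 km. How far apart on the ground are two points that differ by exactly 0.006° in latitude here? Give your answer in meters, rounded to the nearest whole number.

667 meters

0.006° × 111120 m/° = 666.72 m.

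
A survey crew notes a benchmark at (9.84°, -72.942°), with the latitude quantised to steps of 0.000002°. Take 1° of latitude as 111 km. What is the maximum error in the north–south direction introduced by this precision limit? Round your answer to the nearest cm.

11 cm

With a 0.000002° grid the true value lies within half a step, ±0.000002°/2 = ±1e-06°, of the stored one.
North–south distance: 1e-06° × 111000 m/° = 0.111 m.
That is 0.111 m = 11.1 cm.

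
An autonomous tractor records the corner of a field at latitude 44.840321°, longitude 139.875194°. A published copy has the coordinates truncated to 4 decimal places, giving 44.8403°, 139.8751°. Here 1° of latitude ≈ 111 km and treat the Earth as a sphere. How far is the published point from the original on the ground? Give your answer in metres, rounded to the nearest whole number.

8 metres

Δlat = 44.840321 − 44.8403 = +0.000021°; Δlon = 139.875194 − 139.8751 = +0.000094°.
North–south shift: 0.000021 × 111000 = 2.331 m.
East–west at this latitude: 0.000094° × 111000 × cos 44.8403° ≈ 0.000094 × 78707.3 = 7.39849 m.
Distance: √(2.331² + 7.39849²) ≈ 7.75701 m.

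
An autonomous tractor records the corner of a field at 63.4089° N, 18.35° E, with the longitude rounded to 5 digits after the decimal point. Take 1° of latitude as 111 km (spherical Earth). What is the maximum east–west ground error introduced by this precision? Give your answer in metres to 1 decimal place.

Rounding to 5 decimal places leaves the longitude within ±5e-06° of the true value.
One degree of longitude at 63.4089° is 111000 × cos 63.4089° ≈ 111000 × 0.4476 = 49685.8 m.
So at most 5e-06° × 49685.8 ≈ 0.248429 m east–west.

0.2 metres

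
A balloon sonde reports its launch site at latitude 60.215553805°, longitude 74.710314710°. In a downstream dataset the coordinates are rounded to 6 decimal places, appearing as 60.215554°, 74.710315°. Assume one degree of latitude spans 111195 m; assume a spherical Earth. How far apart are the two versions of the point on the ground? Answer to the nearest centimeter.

The latitude changed by -0.000000195° and the longitude by -0.000000290°.
North–south shift: -0.000000195 × 111195 = -0.021683 m.
E–W at 60.2156°: -0.000000290° × 111195 × cos 60.2156° = -0.000000290 × 111195 × 0.4967 ≈ -0.0160181 m.
Combined displacement = (0.021683² + 0.0160181²)^½ ≈ 0.026958 m.
That is 0.026958 m = 2.6958 cm.

3 centimeters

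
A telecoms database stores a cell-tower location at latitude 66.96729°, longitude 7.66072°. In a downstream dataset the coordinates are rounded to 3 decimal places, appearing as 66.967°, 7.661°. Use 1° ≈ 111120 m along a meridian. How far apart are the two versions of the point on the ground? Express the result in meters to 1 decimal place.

34.4 meters

The latitude changed by +0.00029° and the longitude by -0.00028°.
North–south shift: 0.00029 × 111120 = 32.2248 m.
East–west at this latitude: -0.00028° × 111120 × cos 66.967° ≈ -0.00028 × 43476.9 = -12.1735 m.
Hypotenuse of the two orthogonal shifts: √(32.2248² + 12.1735²) = 34.4475 m.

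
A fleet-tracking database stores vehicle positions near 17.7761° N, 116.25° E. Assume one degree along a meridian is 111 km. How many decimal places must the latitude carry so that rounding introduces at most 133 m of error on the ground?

3 decimal places

One degree of latitude covers 111000 m.
Rounding to N decimal places gives at most 0.5 × 10⁻ᴺ degrees of error, i.e. 0.5 × 10⁻ᴺ × 111000 m.
Need 0.5 × 111000 × 10⁻ᴺ ≤ 133 → 10⁻ᴺ ≤ 2.396e-03, so N ≥ 2.62.
N = 2 would give 555 m (too coarse); N = 3 gives 55.5 m ≤ 133 m.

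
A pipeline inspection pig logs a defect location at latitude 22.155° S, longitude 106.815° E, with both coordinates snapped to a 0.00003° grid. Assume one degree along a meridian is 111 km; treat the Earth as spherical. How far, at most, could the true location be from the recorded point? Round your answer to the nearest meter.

2 meters

With a 0.00003° grid the true value lies within half a step, ±0.00003°/2 = ±1.5e-05°, of the stored one.
Latitude error → 1.5e-05 × 111000 = 1.665 m along the meridian.
E–W at 22.155°: 1.5e-05° × 111000 × cos 22.155° = 1.5e-05 × 111000 × 0.9262 ≈ 1.54207 m.
The two errors are perpendicular, so the maximum displacement is √(1.665² + 1.54207²) ≈ 2.26941 m.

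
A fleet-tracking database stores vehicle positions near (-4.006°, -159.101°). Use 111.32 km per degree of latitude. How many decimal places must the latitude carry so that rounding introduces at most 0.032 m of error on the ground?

7 decimal places

One degree of latitude covers 111320 m.
With N decimal places the half-ulp bound is 0.5·10⁻ᴺ°, or 0.5·10⁻ᴺ × 111320 m on the ground.
Need 0.5 × 111320 × 10⁻ᴺ ≤ 0.032 → 10⁻ᴺ ≤ 5.749e-07, so N ≥ 6.24.
At 6 places the error can reach 0.0557 m, but 7 places keeps it to 0.00557 m.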